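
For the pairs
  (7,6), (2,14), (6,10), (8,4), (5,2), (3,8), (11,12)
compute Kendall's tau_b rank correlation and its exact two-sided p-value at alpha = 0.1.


Step 1: Enumerate the 21 unordered pairs (i,j) with i<j and classify each by sign(x_j-x_i) * sign(y_j-y_i).
  (1,2):dx=-5,dy=+8->D; (1,3):dx=-1,dy=+4->D; (1,4):dx=+1,dy=-2->D; (1,5):dx=-2,dy=-4->C
  (1,6):dx=-4,dy=+2->D; (1,7):dx=+4,dy=+6->C; (2,3):dx=+4,dy=-4->D; (2,4):dx=+6,dy=-10->D
  (2,5):dx=+3,dy=-12->D; (2,6):dx=+1,dy=-6->D; (2,7):dx=+9,dy=-2->D; (3,4):dx=+2,dy=-6->D
  (3,5):dx=-1,dy=-8->C; (3,6):dx=-3,dy=-2->C; (3,7):dx=+5,dy=+2->C; (4,5):dx=-3,dy=-2->C
  (4,6):dx=-5,dy=+4->D; (4,7):dx=+3,dy=+8->C; (5,6):dx=-2,dy=+6->D; (5,7):dx=+6,dy=+10->C
  (6,7):dx=+8,dy=+4->C
Step 2: C = 9, D = 12, total pairs = 21.
Step 3: tau = (C - D)/(n(n-1)/2) = (9 - 12)/21 = -0.142857.
Step 4: Exact two-sided p-value (enumerate n! = 5040 permutations of y under H0): p = 0.772619.
Step 5: alpha = 0.1. fail to reject H0.

tau_b = -0.1429 (C=9, D=12), p = 0.772619, fail to reject H0.


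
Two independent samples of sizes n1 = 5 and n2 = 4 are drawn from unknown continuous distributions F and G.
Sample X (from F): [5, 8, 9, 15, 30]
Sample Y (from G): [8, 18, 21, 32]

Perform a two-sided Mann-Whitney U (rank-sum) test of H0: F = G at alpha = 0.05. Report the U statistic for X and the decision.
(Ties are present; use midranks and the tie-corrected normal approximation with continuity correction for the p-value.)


Step 1: Combine and sort all 9 observations; assign midranks.
sorted (value, group): (5,X), (8,X), (8,Y), (9,X), (15,X), (18,Y), (21,Y), (30,X), (32,Y)
ranks: 5->1, 8->2.5, 8->2.5, 9->4, 15->5, 18->6, 21->7, 30->8, 32->9
Step 2: Rank sum for X: R1 = 1 + 2.5 + 4 + 5 + 8 = 20.5.
Step 3: U_X = R1 - n1(n1+1)/2 = 20.5 - 5*6/2 = 20.5 - 15 = 5.5.
       U_Y = n1*n2 - U_X = 20 - 5.5 = 14.5.
Step 4: Ties are present, so use the tie-corrected normal approximation (with continuity correction) for the p-value.
Step 5: p-value = 0.325163; compare to alpha = 0.05. fail to reject H0.

U_X = 5.5, p = 0.325163, fail to reject H0 at alpha = 0.05.


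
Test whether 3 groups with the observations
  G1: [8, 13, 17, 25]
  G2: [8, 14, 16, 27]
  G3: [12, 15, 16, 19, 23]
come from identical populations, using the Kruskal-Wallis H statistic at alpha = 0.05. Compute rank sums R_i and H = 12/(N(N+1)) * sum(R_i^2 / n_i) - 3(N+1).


Step 1: Combine all N = 13 observations and assign midranks.
sorted (value, group, rank): (8,G1,1.5), (8,G2,1.5), (12,G3,3), (13,G1,4), (14,G2,5), (15,G3,6), (16,G2,7.5), (16,G3,7.5), (17,G1,9), (19,G3,10), (23,G3,11), (25,G1,12), (27,G2,13)
Step 2: Sum ranks within each group.
R_1 = 26.5 (n_1 = 4)
R_2 = 27 (n_2 = 4)
R_3 = 37.5 (n_3 = 5)
Step 3: H = 12/(N(N+1)) * sum(R_i^2/n_i) - 3(N+1)
     = 12/(13*14) * (26.5^2/4 + 27^2/4 + 37.5^2/5) - 3*14
     = 0.065934 * 639.062 - 42
     = 0.135989.
Step 4: Ties present; correction factor C = 1 - 12/(13^3 - 13) = 0.994505. Corrected H = 0.135989 / 0.994505 = 0.136740.
Step 5: Under H0, H ~ chi^2(2); p-value = 0.933915.
Step 6: alpha = 0.05. fail to reject H0.

H = 0.1367, df = 2, p = 0.933915, fail to reject H0.


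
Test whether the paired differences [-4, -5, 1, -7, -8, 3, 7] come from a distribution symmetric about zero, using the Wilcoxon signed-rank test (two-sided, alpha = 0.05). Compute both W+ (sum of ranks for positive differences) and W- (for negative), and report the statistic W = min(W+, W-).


Step 1: Drop any zero differences (none here) and take |d_i|.
|d| = [4, 5, 1, 7, 8, 3, 7]
Step 2: Midrank |d_i| (ties get averaged ranks).
ranks: |4|->3, |5|->4, |1|->1, |7|->5.5, |8|->7, |3|->2, |7|->5.5
Step 3: Attach original signs; sum ranks with positive sign and with negative sign.
W+ = 1 + 2 + 5.5 = 8.5
W- = 3 + 4 + 5.5 + 7 = 19.5
(Check: W+ + W- = 28 should equal n(n+1)/2 = 28.)
Step 4: Test statistic W = min(W+, W-) = 8.5.
Step 5: Ties in |d|, so use the tie-corrected normal approximation.
        E[W] = n(n+1)/4 = 7*8/4 = 14.
        Tie groups: |d|=7 (t=2); sum(t^3 - t) = 6.
        Var[W] = n(n+1)(2n+1)/24 - sum(t^3-t)/48 = 840/24 - 6/48 = 34.875.
        z = (W - E[W]) / sqrt(Var[W]) = (8.5 - 14) / 5.9055 = -0.9313.
        Two-sided p = 2*Phi(z) = 0.351681.
Step 6: alpha = 0.05. fail to reject H0.

W+ = 8.5, W- = 19.5, W = min = 8.5, p = 0.351681, fail to reject H0.


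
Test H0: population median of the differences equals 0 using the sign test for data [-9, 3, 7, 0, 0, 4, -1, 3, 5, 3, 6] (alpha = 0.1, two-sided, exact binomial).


Step 1: Discard zero differences. Original n = 11; n_eff = number of nonzero differences = 9.
Nonzero differences (with sign): -9, +3, +7, +4, -1, +3, +5, +3, +6
Step 2: Count signs: positive = 7, negative = 2.
Step 3: Under H0: P(positive) = 0.5, so the number of positives S ~ Bin(9, 0.5).
Step 4: Two-sided exact p-value = sum of Bin(9,0.5) probabilities at or below the observed probability = 0.179688.
Step 5: alpha = 0.1. fail to reject H0.

n_eff = 9, pos = 7, neg = 2, p = 0.179688, fail to reject H0.


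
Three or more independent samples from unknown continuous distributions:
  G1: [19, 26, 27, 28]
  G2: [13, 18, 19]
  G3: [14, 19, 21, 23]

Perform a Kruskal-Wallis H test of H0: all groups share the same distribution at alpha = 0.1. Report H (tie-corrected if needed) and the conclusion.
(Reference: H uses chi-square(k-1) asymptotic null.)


Step 1: Combine all N = 11 observations and assign midranks.
sorted (value, group, rank): (13,G2,1), (14,G3,2), (18,G2,3), (19,G1,5), (19,G2,5), (19,G3,5), (21,G3,7), (23,G3,8), (26,G1,9), (27,G1,10), (28,G1,11)
Step 2: Sum ranks within each group.
R_1 = 35 (n_1 = 4)
R_2 = 9 (n_2 = 3)
R_3 = 22 (n_3 = 4)
Step 3: H = 12/(N(N+1)) * sum(R_i^2/n_i) - 3(N+1)
     = 12/(11*12) * (35^2/4 + 9^2/3 + 22^2/4) - 3*12
     = 0.090909 * 454.25 - 36
     = 5.295455.
Step 4: Ties present; correction factor C = 1 - 24/(11^3 - 11) = 0.981818. Corrected H = 5.295455 / 0.981818 = 5.393519.
Step 5: Under H0, H ~ chi^2(2); p-value = 0.067424.
Step 6: alpha = 0.1. reject H0.

H = 5.3935, df = 2, p = 0.067424, reject H0.


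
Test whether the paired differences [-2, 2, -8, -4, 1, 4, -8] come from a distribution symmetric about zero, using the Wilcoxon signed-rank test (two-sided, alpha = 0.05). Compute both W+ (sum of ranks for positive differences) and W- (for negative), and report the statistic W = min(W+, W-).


Step 1: Drop any zero differences (none here) and take |d_i|.
|d| = [2, 2, 8, 4, 1, 4, 8]
Step 2: Midrank |d_i| (ties get averaged ranks).
ranks: |2|->2.5, |2|->2.5, |8|->6.5, |4|->4.5, |1|->1, |4|->4.5, |8|->6.5
Step 3: Attach original signs; sum ranks with positive sign and with negative sign.
W+ = 2.5 + 1 + 4.5 = 8
W- = 2.5 + 6.5 + 4.5 + 6.5 = 20
(Check: W+ + W- = 28 should equal n(n+1)/2 = 28.)
Step 4: Test statistic W = min(W+, W-) = 8.
Step 5: Ties in |d|, so use the tie-corrected normal approximation.
        E[W] = n(n+1)/4 = 7*8/4 = 14.
        Tie groups: |d|=2 (t=2), |d|=4 (t=2), |d|=8 (t=2); sum(t^3 - t) = 18.
        Var[W] = n(n+1)(2n+1)/24 - sum(t^3-t)/48 = 840/24 - 18/48 = 34.625.
        z = (W - E[W]) / sqrt(Var[W]) = (8 - 14) / 5.8843 = -1.0197.
        Two-sided p = 2*Phi(z) = 0.307889.
Step 6: alpha = 0.05. fail to reject H0.

W+ = 8, W- = 20, W = min = 8, p = 0.307889, fail to reject H0.


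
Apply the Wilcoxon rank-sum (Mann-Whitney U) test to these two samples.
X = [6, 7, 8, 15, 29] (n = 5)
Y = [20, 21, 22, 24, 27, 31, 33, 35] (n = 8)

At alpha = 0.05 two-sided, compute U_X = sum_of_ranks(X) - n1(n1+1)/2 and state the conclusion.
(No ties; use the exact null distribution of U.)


Step 1: Combine and sort all 13 observations; assign midranks.
sorted (value, group): (6,X), (7,X), (8,X), (15,X), (20,Y), (21,Y), (22,Y), (24,Y), (27,Y), (29,X), (31,Y), (33,Y), (35,Y)
ranks: 6->1, 7->2, 8->3, 15->4, 20->5, 21->6, 22->7, 24->8, 27->9, 29->10, 31->11, 33->12, 35->13
Step 2: Rank sum for X: R1 = 1 + 2 + 3 + 4 + 10 = 20.
Step 3: U_X = R1 - n1(n1+1)/2 = 20 - 5*6/2 = 20 - 15 = 5.
       U_Y = n1*n2 - U_X = 40 - 5 = 35.
Step 4: No ties, so the exact null distribution of U (based on enumerating the C(13,5) = 1287 equally likely rank assignments) gives the two-sided p-value.
Step 5: p-value = 0.029526; compare to alpha = 0.05. reject H0.

U_X = 5, p = 0.029526, reject H0 at alpha = 0.05.


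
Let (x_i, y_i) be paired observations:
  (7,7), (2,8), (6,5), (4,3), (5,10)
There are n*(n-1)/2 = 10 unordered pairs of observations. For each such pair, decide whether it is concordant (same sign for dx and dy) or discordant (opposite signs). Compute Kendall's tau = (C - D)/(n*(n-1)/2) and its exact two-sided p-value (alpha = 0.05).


Step 1: Enumerate the 10 unordered pairs (i,j) with i<j and classify each by sign(x_j-x_i) * sign(y_j-y_i).
  (1,2):dx=-5,dy=+1->D; (1,3):dx=-1,dy=-2->C; (1,4):dx=-3,dy=-4->C; (1,5):dx=-2,dy=+3->D
  (2,3):dx=+4,dy=-3->D; (2,4):dx=+2,dy=-5->D; (2,5):dx=+3,dy=+2->C; (3,4):dx=-2,dy=-2->C
  (3,5):dx=-1,dy=+5->D; (4,5):dx=+1,dy=+7->C
Step 2: C = 5, D = 5, total pairs = 10.
Step 3: tau = (C - D)/(n(n-1)/2) = (5 - 5)/10 = 0.000000.
Step 4: Exact two-sided p-value (enumerate n! = 120 permutations of y under H0): p = 1.000000.
Step 5: alpha = 0.05. fail to reject H0.

tau_b = 0.0000 (C=5, D=5), p = 1.000000, fail to reject H0.


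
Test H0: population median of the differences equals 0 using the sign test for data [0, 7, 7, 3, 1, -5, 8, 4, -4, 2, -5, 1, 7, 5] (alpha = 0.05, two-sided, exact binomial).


Step 1: Discard zero differences. Original n = 14; n_eff = number of nonzero differences = 13.
Nonzero differences (with sign): +7, +7, +3, +1, -5, +8, +4, -4, +2, -5, +1, +7, +5
Step 2: Count signs: positive = 10, negative = 3.
Step 3: Under H0: P(positive) = 0.5, so the number of positives S ~ Bin(13, 0.5).
Step 4: Two-sided exact p-value = sum of Bin(13,0.5) probabilities at or below the observed probability = 0.092285.
Step 5: alpha = 0.05. fail to reject H0.

n_eff = 13, pos = 10, neg = 3, p = 0.092285, fail to reject H0.


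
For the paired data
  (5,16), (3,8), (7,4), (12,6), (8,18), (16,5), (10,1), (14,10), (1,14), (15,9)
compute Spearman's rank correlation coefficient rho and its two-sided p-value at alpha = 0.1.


Step 1: Rank x and y separately (midranks; no ties here).
rank(x): 5->3, 3->2, 7->4, 12->7, 8->5, 16->10, 10->6, 14->8, 1->1, 15->9
rank(y): 16->9, 8->5, 4->2, 6->4, 18->10, 5->3, 1->1, 10->7, 14->8, 9->6
Step 2: d_i = R_x(i) - R_y(i); compute d_i^2.
  (3-9)^2=36, (2-5)^2=9, (4-2)^2=4, (7-4)^2=9, (5-10)^2=25, (10-3)^2=49, (6-1)^2=25, (8-7)^2=1, (1-8)^2=49, (9-6)^2=9
sum(d^2) = 216.
Step 3: rho = 1 - 6*216 / (10*(10^2 - 1)) = 1 - 1296/990 = -0.309091.
Step 4: Under H0, t = rho * sqrt((n-2)/(1-rho^2)) = -0.9193 ~ t(8).
Step 5: Two-sided p-value from the t-distribution with 8 df = 0.384841.
Step 6: alpha = 0.1. fail to reject H0.

rho = -0.3091, p = 0.384841, fail to reject H0 at alpha = 0.1.


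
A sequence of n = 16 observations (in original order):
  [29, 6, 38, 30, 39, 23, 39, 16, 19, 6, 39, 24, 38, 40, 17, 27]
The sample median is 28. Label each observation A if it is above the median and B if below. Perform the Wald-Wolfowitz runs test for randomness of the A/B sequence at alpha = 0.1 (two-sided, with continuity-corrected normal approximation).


Step 1: Compute median = 28; label A = above, B = below.
Labels in order: ABAAABABBBABAABB  (n_A = 8, n_B = 8)
Step 2: Count runs R = 10.
Step 3: Under H0 (random ordering), E[R] = 2*n_A*n_B/(n_A+n_B) + 1 = 2*8*8/16 + 1 = 9.0000.
        Var[R] = 2*n_A*n_B*(2*n_A*n_B - n_A - n_B) / ((n_A+n_B)^2 * (n_A+n_B-1)) = 14336/3840 = 3.7333.
        SD[R] = 1.9322.
Step 4: Continuity-corrected z = (R - 0.5 - E[R]) / SD[R] = (10 - 0.5 - 9.0000) / 1.9322 = 0.2588.
Step 5: Two-sided p-value via normal approximation = 2*(1 - Phi(|z|)) = 0.795809.
Step 6: alpha = 0.1. fail to reject H0.

R = 10, z = 0.2588, p = 0.795809, fail to reject H0.


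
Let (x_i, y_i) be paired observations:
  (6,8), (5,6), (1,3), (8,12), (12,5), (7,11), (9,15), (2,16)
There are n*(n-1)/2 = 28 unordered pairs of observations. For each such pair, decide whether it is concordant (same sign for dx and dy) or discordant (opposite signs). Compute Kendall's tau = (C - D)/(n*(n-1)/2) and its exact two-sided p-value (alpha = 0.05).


Step 1: Enumerate the 28 unordered pairs (i,j) with i<j and classify each by sign(x_j-x_i) * sign(y_j-y_i).
  (1,2):dx=-1,dy=-2->C; (1,3):dx=-5,dy=-5->C; (1,4):dx=+2,dy=+4->C; (1,5):dx=+6,dy=-3->D
  (1,6):dx=+1,dy=+3->C; (1,7):dx=+3,dy=+7->C; (1,8):dx=-4,dy=+8->D; (2,3):dx=-4,dy=-3->C
  (2,4):dx=+3,dy=+6->C; (2,5):dx=+7,dy=-1->D; (2,6):dx=+2,dy=+5->C; (2,7):dx=+4,dy=+9->C
  (2,8):dx=-3,dy=+10->D; (3,4):dx=+7,dy=+9->C; (3,5):dx=+11,dy=+2->C; (3,6):dx=+6,dy=+8->C
  (3,7):dx=+8,dy=+12->C; (3,8):dx=+1,dy=+13->C; (4,5):dx=+4,dy=-7->D; (4,6):dx=-1,dy=-1->C
  (4,7):dx=+1,dy=+3->C; (4,8):dx=-6,dy=+4->D; (5,6):dx=-5,dy=+6->D; (5,7):dx=-3,dy=+10->D
  (5,8):dx=-10,dy=+11->D; (6,7):dx=+2,dy=+4->C; (6,8):dx=-5,dy=+5->D; (7,8):dx=-7,dy=+1->D
Step 2: C = 17, D = 11, total pairs = 28.
Step 3: tau = (C - D)/(n(n-1)/2) = (17 - 11)/28 = 0.214286.
Step 4: Exact two-sided p-value (enumerate n! = 40320 permutations of y under H0): p = 0.548413.
Step 5: alpha = 0.05. fail to reject H0.

tau_b = 0.2143 (C=17, D=11), p = 0.548413, fail to reject H0.


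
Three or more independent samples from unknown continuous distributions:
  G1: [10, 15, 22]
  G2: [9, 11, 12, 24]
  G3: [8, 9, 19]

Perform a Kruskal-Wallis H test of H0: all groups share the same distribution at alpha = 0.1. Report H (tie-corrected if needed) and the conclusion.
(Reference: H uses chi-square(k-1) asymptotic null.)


Step 1: Combine all N = 10 observations and assign midranks.
sorted (value, group, rank): (8,G3,1), (9,G2,2.5), (9,G3,2.5), (10,G1,4), (11,G2,5), (12,G2,6), (15,G1,7), (19,G3,8), (22,G1,9), (24,G2,10)
Step 2: Sum ranks within each group.
R_1 = 20 (n_1 = 3)
R_2 = 23.5 (n_2 = 4)
R_3 = 11.5 (n_3 = 3)
Step 3: H = 12/(N(N+1)) * sum(R_i^2/n_i) - 3(N+1)
     = 12/(10*11) * (20^2/3 + 23.5^2/4 + 11.5^2/3) - 3*11
     = 0.109091 * 315.479 - 33
     = 1.415909.
Step 4: Ties present; correction factor C = 1 - 6/(10^3 - 10) = 0.993939. Corrected H = 1.415909 / 0.993939 = 1.424543.
Step 5: Under H0, H ~ chi^2(2); p-value = 0.490529.
Step 6: alpha = 0.1. fail to reject H0.

H = 1.4245, df = 2, p = 0.490529, fail to reject H0.


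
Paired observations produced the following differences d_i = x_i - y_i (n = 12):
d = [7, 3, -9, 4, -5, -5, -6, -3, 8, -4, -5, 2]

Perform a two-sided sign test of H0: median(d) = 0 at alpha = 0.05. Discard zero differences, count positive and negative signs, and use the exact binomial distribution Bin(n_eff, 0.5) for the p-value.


Step 1: Discard zero differences. Original n = 12; n_eff = number of nonzero differences = 12.
Nonzero differences (with sign): +7, +3, -9, +4, -5, -5, -6, -3, +8, -4, -5, +2
Step 2: Count signs: positive = 5, negative = 7.
Step 3: Under H0: P(positive) = 0.5, so the number of positives S ~ Bin(12, 0.5).
Step 4: Two-sided exact p-value = sum of Bin(12,0.5) probabilities at or below the observed probability = 0.774414.
Step 5: alpha = 0.05. fail to reject H0.

n_eff = 12, pos = 5, neg = 7, p = 0.774414, fail to reject H0.


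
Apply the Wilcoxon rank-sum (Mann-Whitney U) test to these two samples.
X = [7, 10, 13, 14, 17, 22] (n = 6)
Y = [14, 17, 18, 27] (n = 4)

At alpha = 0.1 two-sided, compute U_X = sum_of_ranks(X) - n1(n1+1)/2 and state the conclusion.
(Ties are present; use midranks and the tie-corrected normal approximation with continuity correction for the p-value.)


Step 1: Combine and sort all 10 observations; assign midranks.
sorted (value, group): (7,X), (10,X), (13,X), (14,X), (14,Y), (17,X), (17,Y), (18,Y), (22,X), (27,Y)
ranks: 7->1, 10->2, 13->3, 14->4.5, 14->4.5, 17->6.5, 17->6.5, 18->8, 22->9, 27->10
Step 2: Rank sum for X: R1 = 1 + 2 + 3 + 4.5 + 6.5 + 9 = 26.
Step 3: U_X = R1 - n1(n1+1)/2 = 26 - 6*7/2 = 26 - 21 = 5.
       U_Y = n1*n2 - U_X = 24 - 5 = 19.
Step 4: Ties are present, so use the tie-corrected normal approximation (with continuity correction) for the p-value.
Step 5: p-value = 0.163233; compare to alpha = 0.1. fail to reject H0.

U_X = 5, p = 0.163233, fail to reject H0 at alpha = 0.1.


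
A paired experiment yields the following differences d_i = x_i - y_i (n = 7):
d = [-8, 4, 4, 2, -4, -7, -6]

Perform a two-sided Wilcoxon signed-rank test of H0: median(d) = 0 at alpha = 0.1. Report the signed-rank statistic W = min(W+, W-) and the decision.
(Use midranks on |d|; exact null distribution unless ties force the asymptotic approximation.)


Step 1: Drop any zero differences (none here) and take |d_i|.
|d| = [8, 4, 4, 2, 4, 7, 6]
Step 2: Midrank |d_i| (ties get averaged ranks).
ranks: |8|->7, |4|->3, |4|->3, |2|->1, |4|->3, |7|->6, |6|->5
Step 3: Attach original signs; sum ranks with positive sign and with negative sign.
W+ = 3 + 3 + 1 = 7
W- = 7 + 3 + 6 + 5 = 21
(Check: W+ + W- = 28 should equal n(n+1)/2 = 28.)
Step 4: Test statistic W = min(W+, W-) = 7.
Step 5: Ties in |d|, so use the tie-corrected normal approximation.
        E[W] = n(n+1)/4 = 7*8/4 = 14.
        Tie groups: |d|=4 (t=3); sum(t^3 - t) = 24.
        Var[W] = n(n+1)(2n+1)/24 - sum(t^3-t)/48 = 840/24 - 24/48 = 34.5.
        z = (W - E[W]) / sqrt(Var[W]) = (7 - 14) / 5.8737 = -1.1918.
        Two-sided p = 2*Phi(z) = 0.233356.
Step 6: alpha = 0.1. fail to reject H0.

W+ = 7, W- = 21, W = min = 7, p = 0.233356, fail to reject H0.


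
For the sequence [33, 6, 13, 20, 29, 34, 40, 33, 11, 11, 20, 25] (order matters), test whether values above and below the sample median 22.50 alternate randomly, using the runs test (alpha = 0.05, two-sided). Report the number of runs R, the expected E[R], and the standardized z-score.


Step 1: Compute median = 22.50; label A = above, B = below.
Labels in order: ABBBAAAABBBA  (n_A = 6, n_B = 6)
Step 2: Count runs R = 5.
Step 3: Under H0 (random ordering), E[R] = 2*n_A*n_B/(n_A+n_B) + 1 = 2*6*6/12 + 1 = 7.0000.
        Var[R] = 2*n_A*n_B*(2*n_A*n_B - n_A - n_B) / ((n_A+n_B)^2 * (n_A+n_B-1)) = 4320/1584 = 2.7273.
        SD[R] = 1.6514.
Step 4: Continuity-corrected z = (R + 0.5 - E[R]) / SD[R] = (5 + 0.5 - 7.0000) / 1.6514 = -0.9083.
Step 5: Two-sided p-value via normal approximation = 2*(1 - Phi(|z|)) = 0.363722.
Step 6: alpha = 0.05. fail to reject H0.

R = 5, z = -0.9083, p = 0.363722, fail to reject H0.


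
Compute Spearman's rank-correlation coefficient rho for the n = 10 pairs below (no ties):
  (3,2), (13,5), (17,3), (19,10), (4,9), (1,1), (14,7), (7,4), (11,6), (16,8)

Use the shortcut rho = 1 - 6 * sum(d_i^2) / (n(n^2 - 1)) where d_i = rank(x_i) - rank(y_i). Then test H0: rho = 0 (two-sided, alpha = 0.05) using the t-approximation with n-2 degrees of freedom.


Step 1: Rank x and y separately (midranks; no ties here).
rank(x): 3->2, 13->6, 17->9, 19->10, 4->3, 1->1, 14->7, 7->4, 11->5, 16->8
rank(y): 2->2, 5->5, 3->3, 10->10, 9->9, 1->1, 7->7, 4->4, 6->6, 8->8
Step 2: d_i = R_x(i) - R_y(i); compute d_i^2.
  (2-2)^2=0, (6-5)^2=1, (9-3)^2=36, (10-10)^2=0, (3-9)^2=36, (1-1)^2=0, (7-7)^2=0, (4-4)^2=0, (5-6)^2=1, (8-8)^2=0
sum(d^2) = 74.
Step 3: rho = 1 - 6*74 / (10*(10^2 - 1)) = 1 - 444/990 = 0.551515.
Step 4: Under H0, t = rho * sqrt((n-2)/(1-rho^2)) = 1.8700 ~ t(8).
Step 5: Two-sided p-value from the t-distribution with 8 df = 0.098401.
Step 6: alpha = 0.05. fail to reject H0.

rho = 0.5515, p = 0.098401, fail to reject H0 at alpha = 0.05.


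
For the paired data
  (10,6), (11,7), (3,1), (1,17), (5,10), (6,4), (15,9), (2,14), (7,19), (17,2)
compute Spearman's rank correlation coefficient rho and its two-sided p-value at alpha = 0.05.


Step 1: Rank x and y separately (midranks; no ties here).
rank(x): 10->7, 11->8, 3->3, 1->1, 5->4, 6->5, 15->9, 2->2, 7->6, 17->10
rank(y): 6->4, 7->5, 1->1, 17->9, 10->7, 4->3, 9->6, 14->8, 19->10, 2->2
Step 2: d_i = R_x(i) - R_y(i); compute d_i^2.
  (7-4)^2=9, (8-5)^2=9, (3-1)^2=4, (1-9)^2=64, (4-7)^2=9, (5-3)^2=4, (9-6)^2=9, (2-8)^2=36, (6-10)^2=16, (10-2)^2=64
sum(d^2) = 224.
Step 3: rho = 1 - 6*224 / (10*(10^2 - 1)) = 1 - 1344/990 = -0.357576.
Step 4: Under H0, t = rho * sqrt((n-2)/(1-rho^2)) = -1.0830 ~ t(8).
Step 5: Two-sided p-value from the t-distribution with 8 df = 0.310376.
Step 6: alpha = 0.05. fail to reject H0.

rho = -0.3576, p = 0.310376, fail to reject H0 at alpha = 0.05.


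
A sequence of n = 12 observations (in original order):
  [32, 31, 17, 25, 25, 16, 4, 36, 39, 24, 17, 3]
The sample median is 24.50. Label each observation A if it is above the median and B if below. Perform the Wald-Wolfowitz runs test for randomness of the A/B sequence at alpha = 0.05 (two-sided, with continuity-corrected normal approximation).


Step 1: Compute median = 24.50; label A = above, B = below.
Labels in order: AABAABBAABBB  (n_A = 6, n_B = 6)
Step 2: Count runs R = 6.
Step 3: Under H0 (random ordering), E[R] = 2*n_A*n_B/(n_A+n_B) + 1 = 2*6*6/12 + 1 = 7.0000.
        Var[R] = 2*n_A*n_B*(2*n_A*n_B - n_A - n_B) / ((n_A+n_B)^2 * (n_A+n_B-1)) = 4320/1584 = 2.7273.
        SD[R] = 1.6514.
Step 4: Continuity-corrected z = (R + 0.5 - E[R]) / SD[R] = (6 + 0.5 - 7.0000) / 1.6514 = -0.3028.
Step 5: Two-sided p-value via normal approximation = 2*(1 - Phi(|z|)) = 0.762069.
Step 6: alpha = 0.05. fail to reject H0.

R = 6, z = -0.3028, p = 0.762069, fail to reject H0.


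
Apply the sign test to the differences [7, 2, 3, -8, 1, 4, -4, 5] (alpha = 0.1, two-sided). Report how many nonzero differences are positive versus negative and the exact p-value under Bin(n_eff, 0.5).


Step 1: Discard zero differences. Original n = 8; n_eff = number of nonzero differences = 8.
Nonzero differences (with sign): +7, +2, +3, -8, +1, +4, -4, +5
Step 2: Count signs: positive = 6, negative = 2.
Step 3: Under H0: P(positive) = 0.5, so the number of positives S ~ Bin(8, 0.5).
Step 4: Two-sided exact p-value = sum of Bin(8,0.5) probabilities at or below the observed probability = 0.289062.
Step 5: alpha = 0.1. fail to reject H0.

n_eff = 8, pos = 6, neg = 2, p = 0.289062, fail to reject H0.


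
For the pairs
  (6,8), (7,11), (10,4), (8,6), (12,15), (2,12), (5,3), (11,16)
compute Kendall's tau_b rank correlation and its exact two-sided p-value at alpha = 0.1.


Step 1: Enumerate the 28 unordered pairs (i,j) with i<j and classify each by sign(x_j-x_i) * sign(y_j-y_i).
  (1,2):dx=+1,dy=+3->C; (1,3):dx=+4,dy=-4->D; (1,4):dx=+2,dy=-2->D; (1,5):dx=+6,dy=+7->C
  (1,6):dx=-4,dy=+4->D; (1,7):dx=-1,dy=-5->C; (1,8):dx=+5,dy=+8->C; (2,3):dx=+3,dy=-7->D
  (2,4):dx=+1,dy=-5->D; (2,5):dx=+5,dy=+4->C; (2,6):dx=-5,dy=+1->D; (2,7):dx=-2,dy=-8->C
  (2,8):dx=+4,dy=+5->C; (3,4):dx=-2,dy=+2->D; (3,5):dx=+2,dy=+11->C; (3,6):dx=-8,dy=+8->D
  (3,7):dx=-5,dy=-1->C; (3,8):dx=+1,dy=+12->C; (4,5):dx=+4,dy=+9->C; (4,6):dx=-6,dy=+6->D
  (4,7):dx=-3,dy=-3->C; (4,8):dx=+3,dy=+10->C; (5,6):dx=-10,dy=-3->C; (5,7):dx=-7,dy=-12->C
  (5,8):dx=-1,dy=+1->D; (6,7):dx=+3,dy=-9->D; (6,8):dx=+9,dy=+4->C; (7,8):dx=+6,dy=+13->C
Step 2: C = 17, D = 11, total pairs = 28.
Step 3: tau = (C - D)/(n(n-1)/2) = (17 - 11)/28 = 0.214286.
Step 4: Exact two-sided p-value (enumerate n! = 40320 permutations of y under H0): p = 0.548413.
Step 5: alpha = 0.1. fail to reject H0.

tau_b = 0.2143 (C=17, D=11), p = 0.548413, fail to reject H0.


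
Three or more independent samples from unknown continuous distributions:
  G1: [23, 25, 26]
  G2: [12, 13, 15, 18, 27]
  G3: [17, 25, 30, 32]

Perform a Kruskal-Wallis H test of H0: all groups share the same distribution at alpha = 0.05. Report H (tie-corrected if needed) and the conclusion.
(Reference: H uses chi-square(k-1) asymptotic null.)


Step 1: Combine all N = 12 observations and assign midranks.
sorted (value, group, rank): (12,G2,1), (13,G2,2), (15,G2,3), (17,G3,4), (18,G2,5), (23,G1,6), (25,G1,7.5), (25,G3,7.5), (26,G1,9), (27,G2,10), (30,G3,11), (32,G3,12)
Step 2: Sum ranks within each group.
R_1 = 22.5 (n_1 = 3)
R_2 = 21 (n_2 = 5)
R_3 = 34.5 (n_3 = 4)
Step 3: H = 12/(N(N+1)) * sum(R_i^2/n_i) - 3(N+1)
     = 12/(12*13) * (22.5^2/3 + 21^2/5 + 34.5^2/4) - 3*13
     = 0.076923 * 554.513 - 39
     = 3.654808.
Step 4: Ties present; correction factor C = 1 - 6/(12^3 - 12) = 0.996503. Corrected H = 3.654808 / 0.996503 = 3.667632.
Step 5: Under H0, H ~ chi^2(2); p-value = 0.159803.
Step 6: alpha = 0.05. fail to reject H0.

H = 3.6676, df = 2, p = 0.159803, fail to reject H0.


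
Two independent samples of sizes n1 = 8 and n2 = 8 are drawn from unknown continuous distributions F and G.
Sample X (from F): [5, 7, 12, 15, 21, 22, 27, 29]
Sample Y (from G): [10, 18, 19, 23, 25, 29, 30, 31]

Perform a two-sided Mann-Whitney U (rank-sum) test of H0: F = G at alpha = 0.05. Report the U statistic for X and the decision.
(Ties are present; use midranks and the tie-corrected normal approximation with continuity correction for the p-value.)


Step 1: Combine and sort all 16 observations; assign midranks.
sorted (value, group): (5,X), (7,X), (10,Y), (12,X), (15,X), (18,Y), (19,Y), (21,X), (22,X), (23,Y), (25,Y), (27,X), (29,X), (29,Y), (30,Y), (31,Y)
ranks: 5->1, 7->2, 10->3, 12->4, 15->5, 18->6, 19->7, 21->8, 22->9, 23->10, 25->11, 27->12, 29->13.5, 29->13.5, 30->15, 31->16
Step 2: Rank sum for X: R1 = 1 + 2 + 4 + 5 + 8 + 9 + 12 + 13.5 = 54.5.
Step 3: U_X = R1 - n1(n1+1)/2 = 54.5 - 8*9/2 = 54.5 - 36 = 18.5.
       U_Y = n1*n2 - U_X = 64 - 18.5 = 45.5.
Step 4: Ties are present, so use the tie-corrected normal approximation (with continuity correction) for the p-value.
Step 5: p-value = 0.171852; compare to alpha = 0.05. fail to reject H0.

U_X = 18.5, p = 0.171852, fail to reject H0 at alpha = 0.05.


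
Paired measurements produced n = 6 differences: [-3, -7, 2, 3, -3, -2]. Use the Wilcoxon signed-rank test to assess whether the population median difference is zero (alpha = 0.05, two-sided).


Step 1: Drop any zero differences (none here) and take |d_i|.
|d| = [3, 7, 2, 3, 3, 2]
Step 2: Midrank |d_i| (ties get averaged ranks).
ranks: |3|->4, |7|->6, |2|->1.5, |3|->4, |3|->4, |2|->1.5
Step 3: Attach original signs; sum ranks with positive sign and with negative sign.
W+ = 1.5 + 4 = 5.5
W- = 4 + 6 + 4 + 1.5 = 15.5
(Check: W+ + W- = 21 should equal n(n+1)/2 = 21.)
Step 4: Test statistic W = min(W+, W-) = 5.5.
Step 5: Ties in |d|, so use the tie-corrected normal approximation.
        E[W] = n(n+1)/4 = 6*7/4 = 10.5.
        Tie groups: |d|=2 (t=2), |d|=3 (t=3); sum(t^3 - t) = 30.
        Var[W] = n(n+1)(2n+1)/24 - sum(t^3-t)/48 = 546/24 - 30/48 = 22.125.
        z = (W - E[W]) / sqrt(Var[W]) = (5.5 - 10.5) / 4.7037 = -1.0630.
        Two-sided p = 2*Phi(z) = 0.287787.
Step 6: alpha = 0.05. fail to reject H0.

W+ = 5.5, W- = 15.5, W = min = 5.5, p = 0.287787, fail to reject H0.


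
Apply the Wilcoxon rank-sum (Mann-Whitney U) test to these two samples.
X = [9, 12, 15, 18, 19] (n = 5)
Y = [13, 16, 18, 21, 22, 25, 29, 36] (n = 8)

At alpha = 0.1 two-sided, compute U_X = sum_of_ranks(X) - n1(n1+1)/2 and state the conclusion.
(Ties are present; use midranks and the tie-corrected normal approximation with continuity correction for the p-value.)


Step 1: Combine and sort all 13 observations; assign midranks.
sorted (value, group): (9,X), (12,X), (13,Y), (15,X), (16,Y), (18,X), (18,Y), (19,X), (21,Y), (22,Y), (25,Y), (29,Y), (36,Y)
ranks: 9->1, 12->2, 13->3, 15->4, 16->5, 18->6.5, 18->6.5, 19->8, 21->9, 22->10, 25->11, 29->12, 36->13
Step 2: Rank sum for X: R1 = 1 + 2 + 4 + 6.5 + 8 = 21.5.
Step 3: U_X = R1 - n1(n1+1)/2 = 21.5 - 5*6/2 = 21.5 - 15 = 6.5.
       U_Y = n1*n2 - U_X = 40 - 6.5 = 33.5.
Step 4: Ties are present, so use the tie-corrected normal approximation (with continuity correction) for the p-value.
Step 5: p-value = 0.056699; compare to alpha = 0.1. reject H0.

U_X = 6.5, p = 0.056699, reject H0 at alpha = 0.1.


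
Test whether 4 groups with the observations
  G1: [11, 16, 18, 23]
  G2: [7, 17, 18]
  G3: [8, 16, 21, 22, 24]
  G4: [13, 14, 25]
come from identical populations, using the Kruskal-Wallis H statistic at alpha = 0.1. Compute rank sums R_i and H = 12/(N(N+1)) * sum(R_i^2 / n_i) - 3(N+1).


Step 1: Combine all N = 15 observations and assign midranks.
sorted (value, group, rank): (7,G2,1), (8,G3,2), (11,G1,3), (13,G4,4), (14,G4,5), (16,G1,6.5), (16,G3,6.5), (17,G2,8), (18,G1,9.5), (18,G2,9.5), (21,G3,11), (22,G3,12), (23,G1,13), (24,G3,14), (25,G4,15)
Step 2: Sum ranks within each group.
R_1 = 32 (n_1 = 4)
R_2 = 18.5 (n_2 = 3)
R_3 = 45.5 (n_3 = 5)
R_4 = 24 (n_4 = 3)
Step 3: H = 12/(N(N+1)) * sum(R_i^2/n_i) - 3(N+1)
     = 12/(15*16) * (32^2/4 + 18.5^2/3 + 45.5^2/5 + 24^2/3) - 3*16
     = 0.050000 * 976.133 - 48
     = 0.806667.
Step 4: Ties present; correction factor C = 1 - 12/(15^3 - 15) = 0.996429. Corrected H = 0.806667 / 0.996429 = 0.809558.
Step 5: Under H0, H ~ chi^2(3); p-value = 0.847180.
Step 6: alpha = 0.1. fail to reject H0.

H = 0.8096, df = 3, p = 0.847180, fail to reject H0.


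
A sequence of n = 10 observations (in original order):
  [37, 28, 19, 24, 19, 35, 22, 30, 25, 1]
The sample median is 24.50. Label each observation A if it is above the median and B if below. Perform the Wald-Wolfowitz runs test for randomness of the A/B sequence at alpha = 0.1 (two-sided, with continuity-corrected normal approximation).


Step 1: Compute median = 24.50; label A = above, B = below.
Labels in order: AABBBABAAB  (n_A = 5, n_B = 5)
Step 2: Count runs R = 6.
Step 3: Under H0 (random ordering), E[R] = 2*n_A*n_B/(n_A+n_B) + 1 = 2*5*5/10 + 1 = 6.0000.
        Var[R] = 2*n_A*n_B*(2*n_A*n_B - n_A - n_B) / ((n_A+n_B)^2 * (n_A+n_B-1)) = 2000/900 = 2.2222.
        SD[R] = 1.4907.
Step 4: R = E[R], so z = 0 with no continuity correction.
Step 5: Two-sided p-value via normal approximation = 2*(1 - Phi(|z|)) = 1.000000.
Step 6: alpha = 0.1. fail to reject H0.

R = 6, z = 0.0000, p = 1.000000, fail to reject H0.


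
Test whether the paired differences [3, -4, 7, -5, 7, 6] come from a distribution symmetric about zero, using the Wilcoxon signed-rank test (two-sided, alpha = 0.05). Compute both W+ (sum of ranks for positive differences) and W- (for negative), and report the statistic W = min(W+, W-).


Step 1: Drop any zero differences (none here) and take |d_i|.
|d| = [3, 4, 7, 5, 7, 6]
Step 2: Midrank |d_i| (ties get averaged ranks).
ranks: |3|->1, |4|->2, |7|->5.5, |5|->3, |7|->5.5, |6|->4
Step 3: Attach original signs; sum ranks with positive sign and with negative sign.
W+ = 1 + 5.5 + 5.5 + 4 = 16
W- = 2 + 3 = 5
(Check: W+ + W- = 21 should equal n(n+1)/2 = 21.)
Step 4: Test statistic W = min(W+, W-) = 5.
Step 5: Ties in |d|, so use the tie-corrected normal approximation.
        E[W] = n(n+1)/4 = 6*7/4 = 10.5.
        Tie groups: |d|=7 (t=2); sum(t^3 - t) = 6.
        Var[W] = n(n+1)(2n+1)/24 - sum(t^3-t)/48 = 546/24 - 6/48 = 22.625.
        z = (W - E[W]) / sqrt(Var[W]) = (5 - 10.5) / 4.7566 = -1.1563.
        Two-sided p = 2*Phi(z) = 0.247561.
Step 6: alpha = 0.05. fail to reject H0.

W+ = 16, W- = 5, W = min = 5, p = 0.247561, fail to reject H0.


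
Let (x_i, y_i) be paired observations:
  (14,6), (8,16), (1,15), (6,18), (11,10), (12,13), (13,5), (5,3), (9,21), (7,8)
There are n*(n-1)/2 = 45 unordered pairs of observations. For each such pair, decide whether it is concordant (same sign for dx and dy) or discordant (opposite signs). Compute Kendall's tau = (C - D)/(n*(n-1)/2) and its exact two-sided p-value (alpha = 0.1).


Step 1: Enumerate the 45 unordered pairs (i,j) with i<j and classify each by sign(x_j-x_i) * sign(y_j-y_i).
  (1,2):dx=-6,dy=+10->D; (1,3):dx=-13,dy=+9->D; (1,4):dx=-8,dy=+12->D; (1,5):dx=-3,dy=+4->D
  (1,6):dx=-2,dy=+7->D; (1,7):dx=-1,dy=-1->C; (1,8):dx=-9,dy=-3->C; (1,9):dx=-5,dy=+15->D
  (1,10):dx=-7,dy=+2->D; (2,3):dx=-7,dy=-1->C; (2,4):dx=-2,dy=+2->D; (2,5):dx=+3,dy=-6->D
  (2,6):dx=+4,dy=-3->D; (2,7):dx=+5,dy=-11->D; (2,8):dx=-3,dy=-13->C; (2,9):dx=+1,dy=+5->C
  (2,10):dx=-1,dy=-8->C; (3,4):dx=+5,dy=+3->C; (3,5):dx=+10,dy=-5->D; (3,6):dx=+11,dy=-2->D
  (3,7):dx=+12,dy=-10->D; (3,8):dx=+4,dy=-12->D; (3,9):dx=+8,dy=+6->C; (3,10):dx=+6,dy=-7->D
  (4,5):dx=+5,dy=-8->D; (4,6):dx=+6,dy=-5->D; (4,7):dx=+7,dy=-13->D; (4,8):dx=-1,dy=-15->C
  (4,9):dx=+3,dy=+3->C; (4,10):dx=+1,dy=-10->D; (5,6):dx=+1,dy=+3->C; (5,7):dx=+2,dy=-5->D
  (5,8):dx=-6,dy=-7->C; (5,9):dx=-2,dy=+11->D; (5,10):dx=-4,dy=-2->C; (6,7):dx=+1,dy=-8->D
  (6,8):dx=-7,dy=-10->C; (6,9):dx=-3,dy=+8->D; (6,10):dx=-5,dy=-5->C; (7,8):dx=-8,dy=-2->C
  (7,9):dx=-4,dy=+16->D; (7,10):dx=-6,dy=+3->D; (8,9):dx=+4,dy=+18->C; (8,10):dx=+2,dy=+5->C
  (9,10):dx=-2,dy=-13->C
Step 2: C = 19, D = 26, total pairs = 45.
Step 3: tau = (C - D)/(n(n-1)/2) = (19 - 26)/45 = -0.155556.
Step 4: Exact two-sided p-value (enumerate n! = 3628800 permutations of y under H0): p = 0.600654.
Step 5: alpha = 0.1. fail to reject H0.

tau_b = -0.1556 (C=19, D=26), p = 0.600654, fail to reject H0.


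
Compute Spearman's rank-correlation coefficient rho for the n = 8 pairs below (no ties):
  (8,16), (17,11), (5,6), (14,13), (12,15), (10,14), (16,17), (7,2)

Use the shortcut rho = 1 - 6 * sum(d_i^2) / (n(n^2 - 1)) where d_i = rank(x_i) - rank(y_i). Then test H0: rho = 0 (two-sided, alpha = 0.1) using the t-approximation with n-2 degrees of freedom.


Step 1: Rank x and y separately (midranks; no ties here).
rank(x): 8->3, 17->8, 5->1, 14->6, 12->5, 10->4, 16->7, 7->2
rank(y): 16->7, 11->3, 6->2, 13->4, 15->6, 14->5, 17->8, 2->1
Step 2: d_i = R_x(i) - R_y(i); compute d_i^2.
  (3-7)^2=16, (8-3)^2=25, (1-2)^2=1, (6-4)^2=4, (5-6)^2=1, (4-5)^2=1, (7-8)^2=1, (2-1)^2=1
sum(d^2) = 50.
Step 3: rho = 1 - 6*50 / (8*(8^2 - 1)) = 1 - 300/504 = 0.404762.
Step 4: Under H0, t = rho * sqrt((n-2)/(1-rho^2)) = 1.0842 ~ t(6).
Step 5: Two-sided p-value from the t-distribution with 6 df = 0.319889.
Step 6: alpha = 0.1. fail to reject H0.

rho = 0.4048, p = 0.319889, fail to reject H0 at alpha = 0.1.


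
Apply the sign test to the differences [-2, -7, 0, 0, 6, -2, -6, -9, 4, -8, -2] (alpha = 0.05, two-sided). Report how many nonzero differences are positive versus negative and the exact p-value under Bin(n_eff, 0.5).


Step 1: Discard zero differences. Original n = 11; n_eff = number of nonzero differences = 9.
Nonzero differences (with sign): -2, -7, +6, -2, -6, -9, +4, -8, -2
Step 2: Count signs: positive = 2, negative = 7.
Step 3: Under H0: P(positive) = 0.5, so the number of positives S ~ Bin(9, 0.5).
Step 4: Two-sided exact p-value = sum of Bin(9,0.5) probabilities at or below the observed probability = 0.179688.
Step 5: alpha = 0.05. fail to reject H0.

n_eff = 9, pos = 2, neg = 7, p = 0.179688, fail to reject H0.


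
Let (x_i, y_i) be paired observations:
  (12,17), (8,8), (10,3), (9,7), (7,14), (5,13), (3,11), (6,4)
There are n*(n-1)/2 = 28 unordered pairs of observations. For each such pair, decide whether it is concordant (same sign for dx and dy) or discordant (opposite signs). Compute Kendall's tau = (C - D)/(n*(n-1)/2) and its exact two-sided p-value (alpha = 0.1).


Step 1: Enumerate the 28 unordered pairs (i,j) with i<j and classify each by sign(x_j-x_i) * sign(y_j-y_i).
  (1,2):dx=-4,dy=-9->C; (1,3):dx=-2,dy=-14->C; (1,4):dx=-3,dy=-10->C; (1,5):dx=-5,dy=-3->C
  (1,6):dx=-7,dy=-4->C; (1,7):dx=-9,dy=-6->C; (1,8):dx=-6,dy=-13->C; (2,3):dx=+2,dy=-5->D
  (2,4):dx=+1,dy=-1->D; (2,5):dx=-1,dy=+6->D; (2,6):dx=-3,dy=+5->D; (2,7):dx=-5,dy=+3->D
  (2,8):dx=-2,dy=-4->C; (3,4):dx=-1,dy=+4->D; (3,5):dx=-3,dy=+11->D; (3,6):dx=-5,dy=+10->D
  (3,7):dx=-7,dy=+8->D; (3,8):dx=-4,dy=+1->D; (4,5):dx=-2,dy=+7->D; (4,6):dx=-4,dy=+6->D
  (4,7):dx=-6,dy=+4->D; (4,8):dx=-3,dy=-3->C; (5,6):dx=-2,dy=-1->C; (5,7):dx=-4,dy=-3->C
  (5,8):dx=-1,dy=-10->C; (6,7):dx=-2,dy=-2->C; (6,8):dx=+1,dy=-9->D; (7,8):dx=+3,dy=-7->D
Step 2: C = 13, D = 15, total pairs = 28.
Step 3: tau = (C - D)/(n(n-1)/2) = (13 - 15)/28 = -0.071429.
Step 4: Exact two-sided p-value (enumerate n! = 40320 permutations of y under H0): p = 0.904861.
Step 5: alpha = 0.1. fail to reject H0.

tau_b = -0.0714 (C=13, D=15), p = 0.904861, fail to reject H0.


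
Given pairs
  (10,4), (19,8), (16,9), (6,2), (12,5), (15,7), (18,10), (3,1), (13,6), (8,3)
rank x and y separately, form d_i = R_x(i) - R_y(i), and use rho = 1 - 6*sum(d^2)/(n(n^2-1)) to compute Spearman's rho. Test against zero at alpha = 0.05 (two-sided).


Step 1: Rank x and y separately (midranks; no ties here).
rank(x): 10->4, 19->10, 16->8, 6->2, 12->5, 15->7, 18->9, 3->1, 13->6, 8->3
rank(y): 4->4, 8->8, 9->9, 2->2, 5->5, 7->7, 10->10, 1->1, 6->6, 3->3
Step 2: d_i = R_x(i) - R_y(i); compute d_i^2.
  (4-4)^2=0, (10-8)^2=4, (8-9)^2=1, (2-2)^2=0, (5-5)^2=0, (7-7)^2=0, (9-10)^2=1, (1-1)^2=0, (6-6)^2=0, (3-3)^2=0
sum(d^2) = 6.
Step 3: rho = 1 - 6*6 / (10*(10^2 - 1)) = 1 - 36/990 = 0.963636.
Step 4: Under H0, t = rho * sqrt((n-2)/(1-rho^2)) = 10.1999 ~ t(8).
Step 5: Two-sided p-value from the t-distribution with 8 df = 0.000007.
Step 6: alpha = 0.05. reject H0.

rho = 0.9636, p = 0.000007, reject H0 at alpha = 0.05.


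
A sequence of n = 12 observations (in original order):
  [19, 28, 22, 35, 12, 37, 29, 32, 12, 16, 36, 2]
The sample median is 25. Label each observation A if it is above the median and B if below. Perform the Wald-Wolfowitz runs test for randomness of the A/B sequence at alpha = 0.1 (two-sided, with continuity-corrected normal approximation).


Step 1: Compute median = 25; label A = above, B = below.
Labels in order: BABABAAABBAB  (n_A = 6, n_B = 6)
Step 2: Count runs R = 9.
Step 3: Under H0 (random ordering), E[R] = 2*n_A*n_B/(n_A+n_B) + 1 = 2*6*6/12 + 1 = 7.0000.
        Var[R] = 2*n_A*n_B*(2*n_A*n_B - n_A - n_B) / ((n_A+n_B)^2 * (n_A+n_B-1)) = 4320/1584 = 2.7273.
        SD[R] = 1.6514.
Step 4: Continuity-corrected z = (R - 0.5 - E[R]) / SD[R] = (9 - 0.5 - 7.0000) / 1.6514 = 0.9083.
Step 5: Two-sided p-value via normal approximation = 2*(1 - Phi(|z|)) = 0.363722.
Step 6: alpha = 0.1. fail to reject H0.

R = 9, z = 0.9083, p = 0.363722, fail to reject H0.


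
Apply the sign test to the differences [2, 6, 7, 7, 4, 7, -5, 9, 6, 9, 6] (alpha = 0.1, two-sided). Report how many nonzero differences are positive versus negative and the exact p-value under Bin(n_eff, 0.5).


Step 1: Discard zero differences. Original n = 11; n_eff = number of nonzero differences = 11.
Nonzero differences (with sign): +2, +6, +7, +7, +4, +7, -5, +9, +6, +9, +6
Step 2: Count signs: positive = 10, negative = 1.
Step 3: Under H0: P(positive) = 0.5, so the number of positives S ~ Bin(11, 0.5).
Step 4: Two-sided exact p-value = sum of Bin(11,0.5) probabilities at or below the observed probability = 0.011719.
Step 5: alpha = 0.1. reject H0.

n_eff = 11, pos = 10, neg = 1, p = 0.011719, reject H0.


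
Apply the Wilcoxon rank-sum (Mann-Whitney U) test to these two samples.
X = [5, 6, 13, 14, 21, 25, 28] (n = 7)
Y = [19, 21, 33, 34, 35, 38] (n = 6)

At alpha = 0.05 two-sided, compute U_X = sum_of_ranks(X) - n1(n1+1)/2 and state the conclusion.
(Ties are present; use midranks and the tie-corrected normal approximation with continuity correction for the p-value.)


Step 1: Combine and sort all 13 observations; assign midranks.
sorted (value, group): (5,X), (6,X), (13,X), (14,X), (19,Y), (21,X), (21,Y), (25,X), (28,X), (33,Y), (34,Y), (35,Y), (38,Y)
ranks: 5->1, 6->2, 13->3, 14->4, 19->5, 21->6.5, 21->6.5, 25->8, 28->9, 33->10, 34->11, 35->12, 38->13
Step 2: Rank sum for X: R1 = 1 + 2 + 3 + 4 + 6.5 + 8 + 9 = 33.5.
Step 3: U_X = R1 - n1(n1+1)/2 = 33.5 - 7*8/2 = 33.5 - 28 = 5.5.
       U_Y = n1*n2 - U_X = 42 - 5.5 = 36.5.
Step 4: Ties are present, so use the tie-corrected normal approximation (with continuity correction) for the p-value.
Step 5: p-value = 0.031888; compare to alpha = 0.05. reject H0.

U_X = 5.5, p = 0.031888, reject H0 at alpha = 0.05.


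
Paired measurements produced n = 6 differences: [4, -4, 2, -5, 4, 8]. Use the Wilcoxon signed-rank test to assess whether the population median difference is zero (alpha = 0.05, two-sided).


Step 1: Drop any zero differences (none here) and take |d_i|.
|d| = [4, 4, 2, 5, 4, 8]
Step 2: Midrank |d_i| (ties get averaged ranks).
ranks: |4|->3, |4|->3, |2|->1, |5|->5, |4|->3, |8|->6
Step 3: Attach original signs; sum ranks with positive sign and with negative sign.
W+ = 3 + 1 + 3 + 6 = 13
W- = 3 + 5 = 8
(Check: W+ + W- = 21 should equal n(n+1)/2 = 21.)
Step 4: Test statistic W = min(W+, W-) = 8.
Step 5: Ties in |d|, so use the tie-corrected normal approximation.
        E[W] = n(n+1)/4 = 6*7/4 = 10.5.
        Tie groups: |d|=4 (t=3); sum(t^3 - t) = 24.
        Var[W] = n(n+1)(2n+1)/24 - sum(t^3-t)/48 = 546/24 - 24/48 = 22.25.
        z = (W - E[W]) / sqrt(Var[W]) = (8 - 10.5) / 4.7170 = -0.5300.
        Two-sided p = 2*Phi(z) = 0.596113.
Step 6: alpha = 0.05. fail to reject H0.

W+ = 13, W- = 8, W = min = 8, p = 0.596113, fail to reject H0.
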